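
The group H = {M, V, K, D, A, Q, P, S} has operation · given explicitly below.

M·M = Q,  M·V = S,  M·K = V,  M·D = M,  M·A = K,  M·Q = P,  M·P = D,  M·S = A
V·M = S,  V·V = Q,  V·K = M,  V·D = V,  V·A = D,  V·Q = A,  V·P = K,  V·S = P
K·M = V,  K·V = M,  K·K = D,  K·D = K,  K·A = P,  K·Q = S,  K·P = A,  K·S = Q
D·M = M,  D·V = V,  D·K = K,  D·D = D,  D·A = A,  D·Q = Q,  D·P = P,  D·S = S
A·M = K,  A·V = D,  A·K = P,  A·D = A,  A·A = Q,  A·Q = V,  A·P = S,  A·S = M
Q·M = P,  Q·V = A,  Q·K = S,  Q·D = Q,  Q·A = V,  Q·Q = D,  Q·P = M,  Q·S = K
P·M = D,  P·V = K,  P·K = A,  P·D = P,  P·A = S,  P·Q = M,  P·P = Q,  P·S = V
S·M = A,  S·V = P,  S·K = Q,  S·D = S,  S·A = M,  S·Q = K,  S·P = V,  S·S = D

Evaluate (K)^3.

K^1 = K
K^2 = K·K = D
K^3 = D·K = K

K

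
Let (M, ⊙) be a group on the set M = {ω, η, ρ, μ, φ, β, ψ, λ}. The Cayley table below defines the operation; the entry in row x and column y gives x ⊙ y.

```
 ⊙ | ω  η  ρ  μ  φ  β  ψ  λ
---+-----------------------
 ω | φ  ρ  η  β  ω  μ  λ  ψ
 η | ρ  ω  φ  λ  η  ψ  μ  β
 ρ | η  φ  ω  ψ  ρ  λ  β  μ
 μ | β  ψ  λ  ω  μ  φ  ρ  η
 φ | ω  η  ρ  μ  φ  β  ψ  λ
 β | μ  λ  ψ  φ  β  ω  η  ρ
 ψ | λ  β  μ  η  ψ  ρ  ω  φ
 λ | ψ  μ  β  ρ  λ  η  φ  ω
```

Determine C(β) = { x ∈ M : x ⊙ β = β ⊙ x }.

Compare row β with column β entry by entry.
μ ⊙ β = φ = β ⊙ μ, so μ commutes with β.
η ⊙ β = ψ but β ⊙ η = λ, so η does not.
Collecting the elements that commute with β: C(β) = {β, μ, φ, ω}.

{β, μ, φ, ω}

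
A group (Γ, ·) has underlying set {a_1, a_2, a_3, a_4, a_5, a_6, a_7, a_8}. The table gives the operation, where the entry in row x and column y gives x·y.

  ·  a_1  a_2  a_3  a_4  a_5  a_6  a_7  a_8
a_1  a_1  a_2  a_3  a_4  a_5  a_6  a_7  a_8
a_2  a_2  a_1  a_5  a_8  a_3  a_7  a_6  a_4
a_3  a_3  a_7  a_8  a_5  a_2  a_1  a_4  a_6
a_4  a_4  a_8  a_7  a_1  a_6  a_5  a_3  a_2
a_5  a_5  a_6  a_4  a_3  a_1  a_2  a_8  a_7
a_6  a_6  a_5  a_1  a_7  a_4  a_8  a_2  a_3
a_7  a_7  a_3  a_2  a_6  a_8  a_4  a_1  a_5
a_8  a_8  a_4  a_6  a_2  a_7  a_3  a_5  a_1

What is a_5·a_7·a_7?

a_5·a_7 = a_8
a_8·a_7 = a_5

a_5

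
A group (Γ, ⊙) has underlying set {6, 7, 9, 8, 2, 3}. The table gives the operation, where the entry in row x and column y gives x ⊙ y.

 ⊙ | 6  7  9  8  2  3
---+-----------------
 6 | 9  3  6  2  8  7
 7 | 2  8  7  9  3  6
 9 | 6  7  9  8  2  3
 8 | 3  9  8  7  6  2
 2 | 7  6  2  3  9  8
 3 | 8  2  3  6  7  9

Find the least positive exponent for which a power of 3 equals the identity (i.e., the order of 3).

The identity element is 9 (its row matches the header).
3^1 = 3
3^2 = 3 ⊙ 3 = 9
The first power of 3 equal to the identity is 3^2, so ord(3) = 2.

2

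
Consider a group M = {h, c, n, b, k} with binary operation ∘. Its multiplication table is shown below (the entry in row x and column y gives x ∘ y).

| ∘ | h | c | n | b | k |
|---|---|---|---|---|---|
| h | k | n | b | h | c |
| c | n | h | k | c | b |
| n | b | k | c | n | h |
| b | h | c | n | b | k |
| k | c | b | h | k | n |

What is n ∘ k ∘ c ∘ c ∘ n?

h

n ∘ k = h
h ∘ c = n
n ∘ c = k
k ∘ n = h
(Structurally, M here is isomorphic to the cyclic group Z_5.)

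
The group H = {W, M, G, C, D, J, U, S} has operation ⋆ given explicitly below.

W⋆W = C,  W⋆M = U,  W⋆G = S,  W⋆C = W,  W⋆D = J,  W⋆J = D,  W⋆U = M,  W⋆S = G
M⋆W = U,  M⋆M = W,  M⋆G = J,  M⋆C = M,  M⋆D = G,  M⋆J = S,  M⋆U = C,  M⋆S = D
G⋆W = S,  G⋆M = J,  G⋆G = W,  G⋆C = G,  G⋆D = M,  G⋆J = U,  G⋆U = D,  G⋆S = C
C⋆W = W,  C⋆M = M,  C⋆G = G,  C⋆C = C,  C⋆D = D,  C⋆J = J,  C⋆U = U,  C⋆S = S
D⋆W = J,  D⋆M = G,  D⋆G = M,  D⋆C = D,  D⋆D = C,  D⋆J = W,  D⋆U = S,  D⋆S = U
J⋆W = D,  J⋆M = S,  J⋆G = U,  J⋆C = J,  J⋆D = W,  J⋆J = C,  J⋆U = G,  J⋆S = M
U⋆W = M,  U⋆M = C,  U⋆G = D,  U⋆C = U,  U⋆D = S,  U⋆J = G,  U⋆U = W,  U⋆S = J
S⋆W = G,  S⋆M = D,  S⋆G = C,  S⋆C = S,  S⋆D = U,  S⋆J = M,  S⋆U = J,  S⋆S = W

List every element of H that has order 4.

{G, M, S, U}

Identity is C. Compute the order of each non-identity element by repeated multiplication:
  W: W → C  (order 2)
  M: M → W → U → C  (order 4)
  G: G → W → S → C  (order 4)
  D: D → C  (order 2)
  J: J → C  (order 2)
  U: U → W → M → C  (order 4)
  S: S → W → G → C  (order 4)
Elements of order 4: {G, M, S, U}.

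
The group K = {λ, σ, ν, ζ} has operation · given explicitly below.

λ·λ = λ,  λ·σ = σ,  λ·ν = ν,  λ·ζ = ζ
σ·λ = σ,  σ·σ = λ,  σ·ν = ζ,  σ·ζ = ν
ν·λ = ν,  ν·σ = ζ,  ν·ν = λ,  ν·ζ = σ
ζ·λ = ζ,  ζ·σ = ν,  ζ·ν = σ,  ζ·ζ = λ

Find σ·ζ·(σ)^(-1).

ζ

The identity is λ. In row σ, the entry λ sits in column σ, so σ^(-1) = σ.
σ·ζ = ν
ν·σ = ζ
(Structurally, K here is isomorphic to the Klein four-group V_4.)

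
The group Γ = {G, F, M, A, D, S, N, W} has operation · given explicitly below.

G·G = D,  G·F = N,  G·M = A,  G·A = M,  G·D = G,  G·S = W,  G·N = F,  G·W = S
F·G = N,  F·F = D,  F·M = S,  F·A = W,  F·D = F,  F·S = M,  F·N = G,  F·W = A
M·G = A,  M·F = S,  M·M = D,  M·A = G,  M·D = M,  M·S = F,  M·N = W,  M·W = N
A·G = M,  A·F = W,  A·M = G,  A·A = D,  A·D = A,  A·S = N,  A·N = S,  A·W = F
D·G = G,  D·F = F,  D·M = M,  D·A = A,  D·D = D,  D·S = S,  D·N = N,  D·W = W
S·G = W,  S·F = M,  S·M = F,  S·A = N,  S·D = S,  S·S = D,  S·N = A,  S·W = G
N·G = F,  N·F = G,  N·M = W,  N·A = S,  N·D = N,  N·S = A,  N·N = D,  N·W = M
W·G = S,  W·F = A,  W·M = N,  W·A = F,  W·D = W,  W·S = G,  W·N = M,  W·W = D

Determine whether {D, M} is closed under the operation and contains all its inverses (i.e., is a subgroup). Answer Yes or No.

{D, M} contains the identity D.
Checking products: every product of two elements of {D, M} (read from the table) lies in {D, M}, so the set is closed.
In a finite group, a nonempty closed subset is a subgroup. So {D, M} ≤ Γ.
(Structurally, Γ here is isomorphic to the elementary abelian group (Z_2)^3.)

Yes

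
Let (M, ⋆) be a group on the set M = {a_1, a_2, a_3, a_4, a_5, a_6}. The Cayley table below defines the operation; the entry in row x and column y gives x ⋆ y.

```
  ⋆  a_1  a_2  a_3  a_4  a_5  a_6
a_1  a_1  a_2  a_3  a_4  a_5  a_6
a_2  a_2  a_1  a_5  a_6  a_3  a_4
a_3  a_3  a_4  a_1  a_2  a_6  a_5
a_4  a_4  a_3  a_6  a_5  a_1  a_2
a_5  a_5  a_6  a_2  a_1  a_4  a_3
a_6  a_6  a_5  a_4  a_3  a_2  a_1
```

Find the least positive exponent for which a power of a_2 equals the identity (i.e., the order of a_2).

The identity element is a_1 (its row matches the header).
a_2^1 = a_2
a_2^2 = a_2 ⋆ a_2 = a_1
The first power of a_2 equal to the identity is a_2^2, so ord(a_2) = 2.

2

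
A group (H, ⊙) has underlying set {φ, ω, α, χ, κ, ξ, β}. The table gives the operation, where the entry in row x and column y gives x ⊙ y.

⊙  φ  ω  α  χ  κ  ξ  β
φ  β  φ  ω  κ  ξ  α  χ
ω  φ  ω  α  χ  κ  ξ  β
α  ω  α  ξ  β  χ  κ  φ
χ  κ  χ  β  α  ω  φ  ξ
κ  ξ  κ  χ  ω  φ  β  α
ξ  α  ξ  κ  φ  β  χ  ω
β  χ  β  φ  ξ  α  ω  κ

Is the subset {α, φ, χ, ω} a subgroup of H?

No

χ ⊙ φ = κ, which is not in {α, φ, χ, ω}.
The subset is not closed under ⊙, so it is not a subgroup.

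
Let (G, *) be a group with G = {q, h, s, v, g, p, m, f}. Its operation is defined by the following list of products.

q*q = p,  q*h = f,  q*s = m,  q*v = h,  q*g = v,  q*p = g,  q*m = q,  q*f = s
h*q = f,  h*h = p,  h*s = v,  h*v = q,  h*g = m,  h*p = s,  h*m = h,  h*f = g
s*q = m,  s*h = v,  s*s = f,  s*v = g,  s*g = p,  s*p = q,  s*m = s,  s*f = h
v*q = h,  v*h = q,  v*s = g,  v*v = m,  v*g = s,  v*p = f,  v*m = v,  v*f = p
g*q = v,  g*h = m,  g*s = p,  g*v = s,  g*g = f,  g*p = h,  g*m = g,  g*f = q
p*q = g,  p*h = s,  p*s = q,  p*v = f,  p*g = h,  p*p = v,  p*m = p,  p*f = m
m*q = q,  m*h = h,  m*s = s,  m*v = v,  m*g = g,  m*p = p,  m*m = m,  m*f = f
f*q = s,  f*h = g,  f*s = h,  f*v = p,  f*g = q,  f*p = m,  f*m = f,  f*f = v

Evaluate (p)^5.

p

p^1 = p
p^2 = p*p = v
p^3 = v*p = f
p^4 = f*p = m
p^5 = m*p = p
(Structurally, G here is isomorphic to the cyclic group Z_8.)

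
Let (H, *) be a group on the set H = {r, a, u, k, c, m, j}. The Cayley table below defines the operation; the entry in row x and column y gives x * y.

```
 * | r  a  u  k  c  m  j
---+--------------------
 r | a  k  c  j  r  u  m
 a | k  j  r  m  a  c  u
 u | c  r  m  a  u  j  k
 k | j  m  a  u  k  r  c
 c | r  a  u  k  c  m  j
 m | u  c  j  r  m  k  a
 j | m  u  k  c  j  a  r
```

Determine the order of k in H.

The identity element is c (its row matches the header).
k^1 = k
k^2 = k * k = u
k^3 = u * k = a
k^4 = a * k = m
k^5 = m * k = r
k^6 = r * k = j
k^7 = j * k = c
The first power of k equal to the identity is k^7, so ord(k) = 7.

7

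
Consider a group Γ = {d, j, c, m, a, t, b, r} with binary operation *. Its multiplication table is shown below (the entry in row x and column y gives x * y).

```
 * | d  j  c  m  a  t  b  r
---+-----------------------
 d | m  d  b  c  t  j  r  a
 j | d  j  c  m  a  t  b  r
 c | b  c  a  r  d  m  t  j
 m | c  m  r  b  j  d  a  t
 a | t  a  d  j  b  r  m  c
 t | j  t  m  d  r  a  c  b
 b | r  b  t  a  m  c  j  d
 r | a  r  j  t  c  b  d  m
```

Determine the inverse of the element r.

First locate the identity: row j matches the header, so j is the identity.
Scan row r for j: r * c = j. Hence r^(-1) = c.

c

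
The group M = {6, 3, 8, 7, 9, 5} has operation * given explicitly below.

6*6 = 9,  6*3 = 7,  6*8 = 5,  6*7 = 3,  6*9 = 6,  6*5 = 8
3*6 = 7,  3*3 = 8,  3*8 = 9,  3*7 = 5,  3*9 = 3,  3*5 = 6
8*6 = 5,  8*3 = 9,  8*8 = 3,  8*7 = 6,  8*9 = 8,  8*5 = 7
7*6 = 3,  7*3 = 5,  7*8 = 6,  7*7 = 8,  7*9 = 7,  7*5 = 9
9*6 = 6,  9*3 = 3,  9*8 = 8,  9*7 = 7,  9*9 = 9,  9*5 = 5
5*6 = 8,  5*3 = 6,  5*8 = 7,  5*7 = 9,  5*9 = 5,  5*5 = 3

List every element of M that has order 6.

{5, 7}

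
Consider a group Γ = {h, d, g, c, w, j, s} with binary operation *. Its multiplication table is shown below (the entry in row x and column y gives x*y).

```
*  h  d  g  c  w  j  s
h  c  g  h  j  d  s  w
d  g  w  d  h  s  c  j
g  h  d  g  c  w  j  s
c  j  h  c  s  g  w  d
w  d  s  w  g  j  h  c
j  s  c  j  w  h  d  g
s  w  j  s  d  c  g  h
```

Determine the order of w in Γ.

7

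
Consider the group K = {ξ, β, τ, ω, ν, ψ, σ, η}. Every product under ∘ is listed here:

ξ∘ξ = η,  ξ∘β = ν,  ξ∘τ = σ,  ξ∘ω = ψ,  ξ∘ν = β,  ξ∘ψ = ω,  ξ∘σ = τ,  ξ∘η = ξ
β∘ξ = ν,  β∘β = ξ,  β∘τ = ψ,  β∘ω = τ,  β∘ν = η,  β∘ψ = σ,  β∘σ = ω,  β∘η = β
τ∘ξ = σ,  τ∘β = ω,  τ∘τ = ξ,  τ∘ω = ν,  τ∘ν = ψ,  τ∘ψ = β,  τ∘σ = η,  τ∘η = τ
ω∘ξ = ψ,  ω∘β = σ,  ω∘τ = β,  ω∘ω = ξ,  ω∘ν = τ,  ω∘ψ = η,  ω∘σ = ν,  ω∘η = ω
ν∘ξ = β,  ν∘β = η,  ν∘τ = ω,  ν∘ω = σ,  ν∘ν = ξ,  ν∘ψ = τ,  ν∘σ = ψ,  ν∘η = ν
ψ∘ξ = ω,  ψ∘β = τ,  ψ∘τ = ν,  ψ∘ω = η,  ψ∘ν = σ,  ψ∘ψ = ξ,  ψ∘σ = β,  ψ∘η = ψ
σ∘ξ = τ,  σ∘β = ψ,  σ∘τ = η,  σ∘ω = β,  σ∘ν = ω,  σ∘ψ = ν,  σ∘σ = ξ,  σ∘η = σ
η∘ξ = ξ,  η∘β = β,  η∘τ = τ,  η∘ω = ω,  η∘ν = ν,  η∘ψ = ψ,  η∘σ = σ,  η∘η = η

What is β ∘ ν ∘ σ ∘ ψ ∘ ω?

σ

β ∘ ν = η
η ∘ σ = σ
σ ∘ ψ = ν
ν ∘ ω = σ
(Structurally, K here is isomorphic to the quaternion group Q_8.)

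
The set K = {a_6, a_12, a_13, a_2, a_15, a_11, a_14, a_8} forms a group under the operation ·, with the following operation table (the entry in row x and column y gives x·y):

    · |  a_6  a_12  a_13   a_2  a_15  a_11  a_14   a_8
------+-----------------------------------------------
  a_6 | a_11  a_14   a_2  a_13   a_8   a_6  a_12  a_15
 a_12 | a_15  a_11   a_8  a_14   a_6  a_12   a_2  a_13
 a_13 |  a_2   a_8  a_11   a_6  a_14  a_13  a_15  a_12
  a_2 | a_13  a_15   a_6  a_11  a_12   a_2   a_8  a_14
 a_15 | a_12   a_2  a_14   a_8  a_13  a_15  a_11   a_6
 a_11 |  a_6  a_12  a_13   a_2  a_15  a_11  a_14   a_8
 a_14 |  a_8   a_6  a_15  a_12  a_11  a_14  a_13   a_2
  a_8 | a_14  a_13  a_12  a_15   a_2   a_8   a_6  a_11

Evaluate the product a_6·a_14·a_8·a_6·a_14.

a_6·a_14 = a_12
a_12·a_8 = a_13
a_13·a_6 = a_2
a_2·a_14 = a_8

a_8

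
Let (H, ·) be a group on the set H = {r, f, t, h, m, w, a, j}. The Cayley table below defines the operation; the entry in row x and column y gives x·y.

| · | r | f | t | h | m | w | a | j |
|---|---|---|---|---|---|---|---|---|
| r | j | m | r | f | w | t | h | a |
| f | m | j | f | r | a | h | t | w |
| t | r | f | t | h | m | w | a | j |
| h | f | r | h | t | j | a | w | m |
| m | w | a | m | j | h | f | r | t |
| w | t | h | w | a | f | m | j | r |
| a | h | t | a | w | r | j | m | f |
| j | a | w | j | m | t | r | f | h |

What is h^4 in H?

t

h^1 = h
h^2 = h·h = t
h^3 = t·h = h
h^4 = h·h = t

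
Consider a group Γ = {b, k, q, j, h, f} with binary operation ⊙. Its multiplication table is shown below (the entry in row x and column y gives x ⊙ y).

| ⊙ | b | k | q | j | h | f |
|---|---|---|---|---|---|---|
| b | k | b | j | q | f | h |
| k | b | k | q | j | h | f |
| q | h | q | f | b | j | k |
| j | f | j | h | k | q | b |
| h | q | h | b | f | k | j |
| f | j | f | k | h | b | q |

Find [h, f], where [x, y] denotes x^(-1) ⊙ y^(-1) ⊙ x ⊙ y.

q

Identity is k; from the table h^(-1) = h and f^(-1) = q.
h ⊙ q = b
b ⊙ h = f
f ⊙ f = q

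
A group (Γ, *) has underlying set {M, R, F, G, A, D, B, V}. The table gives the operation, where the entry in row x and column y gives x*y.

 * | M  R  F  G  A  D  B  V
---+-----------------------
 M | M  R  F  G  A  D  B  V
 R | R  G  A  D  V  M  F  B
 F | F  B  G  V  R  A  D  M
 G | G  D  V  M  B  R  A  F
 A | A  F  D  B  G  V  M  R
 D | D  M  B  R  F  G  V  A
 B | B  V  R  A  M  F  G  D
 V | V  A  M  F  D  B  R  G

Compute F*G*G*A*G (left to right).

D

F*G = V
V*G = F
F*A = R
R*G = D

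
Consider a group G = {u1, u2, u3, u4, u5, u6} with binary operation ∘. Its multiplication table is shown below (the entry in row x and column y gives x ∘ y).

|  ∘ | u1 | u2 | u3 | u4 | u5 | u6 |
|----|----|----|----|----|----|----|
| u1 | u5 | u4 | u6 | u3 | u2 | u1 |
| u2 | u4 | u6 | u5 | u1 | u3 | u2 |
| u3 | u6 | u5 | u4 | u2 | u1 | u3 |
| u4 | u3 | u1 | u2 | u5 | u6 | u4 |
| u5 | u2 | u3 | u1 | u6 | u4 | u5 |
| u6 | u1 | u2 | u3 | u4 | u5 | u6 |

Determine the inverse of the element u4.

u5

First locate the identity: row u6 matches the header, so u6 is the identity.
Scan row u4 for u6: u4 ∘ u5 = u6. Hence u4^(-1) = u5.
(Structurally, G here is isomorphic to the cyclic group Z_6.)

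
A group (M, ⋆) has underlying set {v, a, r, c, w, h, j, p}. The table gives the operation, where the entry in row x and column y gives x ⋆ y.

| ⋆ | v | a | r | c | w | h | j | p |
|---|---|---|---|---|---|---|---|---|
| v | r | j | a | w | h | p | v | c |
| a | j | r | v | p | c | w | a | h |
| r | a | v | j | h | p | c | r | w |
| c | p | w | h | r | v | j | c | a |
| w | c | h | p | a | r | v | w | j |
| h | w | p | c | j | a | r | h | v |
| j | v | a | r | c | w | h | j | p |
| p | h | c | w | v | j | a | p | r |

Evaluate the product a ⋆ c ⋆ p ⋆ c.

a ⋆ c = p
p ⋆ p = r
r ⋆ c = h

h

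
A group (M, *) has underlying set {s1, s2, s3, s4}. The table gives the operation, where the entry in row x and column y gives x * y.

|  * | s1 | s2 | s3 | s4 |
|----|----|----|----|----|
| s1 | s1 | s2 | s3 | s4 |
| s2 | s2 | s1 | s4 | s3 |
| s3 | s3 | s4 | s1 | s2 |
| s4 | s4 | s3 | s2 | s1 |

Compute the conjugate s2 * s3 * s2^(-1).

The identity is s1. In row s2, the entry s1 sits in column s2, so s2^(-1) = s2.
s2 * s3 = s4
s4 * s2 = s3

s3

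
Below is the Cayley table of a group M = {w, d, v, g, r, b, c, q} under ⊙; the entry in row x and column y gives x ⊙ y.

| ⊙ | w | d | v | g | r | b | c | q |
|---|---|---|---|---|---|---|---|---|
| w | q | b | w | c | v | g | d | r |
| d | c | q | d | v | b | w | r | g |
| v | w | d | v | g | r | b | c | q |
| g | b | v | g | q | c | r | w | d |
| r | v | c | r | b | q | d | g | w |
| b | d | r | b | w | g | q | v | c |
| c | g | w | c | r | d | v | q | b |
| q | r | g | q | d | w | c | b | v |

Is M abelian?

c ⊙ r = d but r ⊙ c = g.
Since c and r do not commute, M is not abelian.

No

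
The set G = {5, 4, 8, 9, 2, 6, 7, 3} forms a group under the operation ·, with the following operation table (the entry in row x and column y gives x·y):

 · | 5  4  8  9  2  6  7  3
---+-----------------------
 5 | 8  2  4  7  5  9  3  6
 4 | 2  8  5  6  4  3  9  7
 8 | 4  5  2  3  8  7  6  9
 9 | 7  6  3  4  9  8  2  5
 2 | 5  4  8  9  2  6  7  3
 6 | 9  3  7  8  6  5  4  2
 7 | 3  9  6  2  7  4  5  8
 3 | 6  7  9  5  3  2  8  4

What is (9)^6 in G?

9^1 = 9
9^2 = 9·9 = 4
9^3 = 4·9 = 6
9^4 = 6·9 = 8
9^5 = 8·9 = 3
9^6 = 3·9 = 5

5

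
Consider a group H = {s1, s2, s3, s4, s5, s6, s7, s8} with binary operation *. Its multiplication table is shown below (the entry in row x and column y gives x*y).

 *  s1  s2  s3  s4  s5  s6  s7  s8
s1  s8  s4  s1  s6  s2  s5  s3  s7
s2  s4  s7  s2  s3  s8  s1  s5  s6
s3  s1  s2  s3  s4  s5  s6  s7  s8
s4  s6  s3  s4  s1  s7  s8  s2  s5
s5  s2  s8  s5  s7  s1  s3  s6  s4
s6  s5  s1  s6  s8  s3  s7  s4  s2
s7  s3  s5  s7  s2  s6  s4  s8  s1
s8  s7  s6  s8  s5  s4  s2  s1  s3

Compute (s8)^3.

s8^1 = s8
s8^2 = s8*s8 = s3
s8^3 = s3*s8 = s8

s8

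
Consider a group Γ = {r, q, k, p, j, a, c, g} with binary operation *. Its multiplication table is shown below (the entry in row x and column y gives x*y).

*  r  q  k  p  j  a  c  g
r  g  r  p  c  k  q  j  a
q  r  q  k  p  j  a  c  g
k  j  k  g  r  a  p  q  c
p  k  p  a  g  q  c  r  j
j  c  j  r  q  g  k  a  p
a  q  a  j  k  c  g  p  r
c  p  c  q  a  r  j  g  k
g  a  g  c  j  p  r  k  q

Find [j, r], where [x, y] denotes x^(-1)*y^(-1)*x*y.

Identity is q; from the table j^(-1) = p and r^(-1) = a.
p*a = c
c*j = r
r*r = g

g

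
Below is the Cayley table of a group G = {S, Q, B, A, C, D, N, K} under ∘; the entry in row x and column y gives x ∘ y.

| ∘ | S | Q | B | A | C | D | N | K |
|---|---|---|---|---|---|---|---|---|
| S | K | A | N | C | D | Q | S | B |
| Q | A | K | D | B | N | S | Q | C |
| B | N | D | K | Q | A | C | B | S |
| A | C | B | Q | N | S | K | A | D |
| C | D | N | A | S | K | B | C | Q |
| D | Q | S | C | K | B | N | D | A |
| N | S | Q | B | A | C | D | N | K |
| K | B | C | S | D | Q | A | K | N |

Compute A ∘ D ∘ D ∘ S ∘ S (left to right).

A ∘ D = K
K ∘ D = A
A ∘ S = C
C ∘ S = D

D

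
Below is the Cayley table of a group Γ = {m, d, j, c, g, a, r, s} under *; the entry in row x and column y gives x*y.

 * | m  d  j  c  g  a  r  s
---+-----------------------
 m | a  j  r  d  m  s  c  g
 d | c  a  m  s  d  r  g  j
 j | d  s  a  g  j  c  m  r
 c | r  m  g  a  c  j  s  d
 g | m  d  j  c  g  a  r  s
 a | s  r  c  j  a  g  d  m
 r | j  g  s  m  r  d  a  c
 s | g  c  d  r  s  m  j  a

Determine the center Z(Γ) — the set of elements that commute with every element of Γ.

{a, g}

An element z is central iff its row equals its column in the table.
For r: r*j = s ≠ m = j*r, so r ∉ Z.
Checking each element this way leaves Z(Γ) = {a, g}.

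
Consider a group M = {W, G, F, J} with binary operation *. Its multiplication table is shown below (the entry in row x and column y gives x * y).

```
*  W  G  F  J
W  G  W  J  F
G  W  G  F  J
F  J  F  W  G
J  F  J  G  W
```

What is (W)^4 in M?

G

W^1 = W
W^2 = W * W = G
W^3 = G * W = W
W^4 = W * W = G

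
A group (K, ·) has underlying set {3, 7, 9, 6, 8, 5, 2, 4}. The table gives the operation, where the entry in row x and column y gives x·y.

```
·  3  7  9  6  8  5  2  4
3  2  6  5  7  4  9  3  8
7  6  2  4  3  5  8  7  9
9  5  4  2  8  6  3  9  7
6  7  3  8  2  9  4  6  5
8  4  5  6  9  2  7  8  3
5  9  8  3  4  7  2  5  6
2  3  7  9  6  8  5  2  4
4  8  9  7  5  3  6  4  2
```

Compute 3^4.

3^1 = 3
3^2 = 3·3 = 2
3^3 = 2·3 = 3
3^4 = 3·3 = 2

2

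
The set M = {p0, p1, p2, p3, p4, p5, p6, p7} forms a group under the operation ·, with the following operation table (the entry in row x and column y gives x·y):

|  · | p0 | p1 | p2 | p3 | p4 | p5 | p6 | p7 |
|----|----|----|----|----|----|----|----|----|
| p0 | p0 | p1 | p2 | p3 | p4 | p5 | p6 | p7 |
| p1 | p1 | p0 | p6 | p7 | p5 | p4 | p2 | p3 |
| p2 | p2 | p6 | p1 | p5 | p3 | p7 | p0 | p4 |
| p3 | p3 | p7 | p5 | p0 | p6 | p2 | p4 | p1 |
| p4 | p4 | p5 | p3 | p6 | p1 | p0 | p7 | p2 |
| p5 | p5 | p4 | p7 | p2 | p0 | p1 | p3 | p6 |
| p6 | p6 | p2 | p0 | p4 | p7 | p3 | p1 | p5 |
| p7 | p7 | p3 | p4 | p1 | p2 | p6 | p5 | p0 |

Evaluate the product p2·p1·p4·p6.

p5

p2·p1 = p6
p6·p4 = p7
p7·p6 = p5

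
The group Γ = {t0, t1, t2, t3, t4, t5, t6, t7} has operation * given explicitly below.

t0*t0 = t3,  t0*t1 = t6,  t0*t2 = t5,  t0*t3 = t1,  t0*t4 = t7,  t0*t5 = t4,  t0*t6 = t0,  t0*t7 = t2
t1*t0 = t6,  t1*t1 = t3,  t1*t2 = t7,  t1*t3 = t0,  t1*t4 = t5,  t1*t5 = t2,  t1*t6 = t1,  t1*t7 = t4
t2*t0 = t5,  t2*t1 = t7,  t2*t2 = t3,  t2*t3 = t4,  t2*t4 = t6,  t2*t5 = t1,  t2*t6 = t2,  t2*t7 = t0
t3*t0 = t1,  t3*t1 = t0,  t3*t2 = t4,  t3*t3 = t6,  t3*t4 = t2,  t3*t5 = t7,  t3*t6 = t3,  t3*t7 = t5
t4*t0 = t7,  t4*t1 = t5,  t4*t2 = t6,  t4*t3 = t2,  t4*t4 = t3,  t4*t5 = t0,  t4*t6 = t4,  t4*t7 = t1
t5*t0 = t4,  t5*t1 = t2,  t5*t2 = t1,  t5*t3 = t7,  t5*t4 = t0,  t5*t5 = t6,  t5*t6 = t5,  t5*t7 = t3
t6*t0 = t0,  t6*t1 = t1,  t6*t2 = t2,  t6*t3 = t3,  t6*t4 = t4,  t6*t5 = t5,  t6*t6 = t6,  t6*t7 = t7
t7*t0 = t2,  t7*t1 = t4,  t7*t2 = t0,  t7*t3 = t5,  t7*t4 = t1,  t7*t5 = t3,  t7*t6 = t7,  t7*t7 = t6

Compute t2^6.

t3

t2^1 = t2
t2^2 = t2*t2 = t3
t2^3 = t3*t2 = t4
t2^4 = t4*t2 = t6
t2^5 = t6*t2 = t2
t2^6 = t2*t2 = t3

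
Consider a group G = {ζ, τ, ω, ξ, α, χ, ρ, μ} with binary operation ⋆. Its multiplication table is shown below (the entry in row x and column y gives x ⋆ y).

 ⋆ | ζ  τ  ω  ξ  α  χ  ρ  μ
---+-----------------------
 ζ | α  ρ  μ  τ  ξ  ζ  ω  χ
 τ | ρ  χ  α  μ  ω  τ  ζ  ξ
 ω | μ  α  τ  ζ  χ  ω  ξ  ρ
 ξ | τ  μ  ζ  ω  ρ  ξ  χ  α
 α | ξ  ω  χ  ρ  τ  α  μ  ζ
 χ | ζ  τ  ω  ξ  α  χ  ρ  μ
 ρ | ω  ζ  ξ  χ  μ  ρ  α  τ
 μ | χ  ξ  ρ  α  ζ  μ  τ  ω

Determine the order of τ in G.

The identity element is χ (its row matches the header).
τ^1 = τ
τ^2 = τ ⋆ τ = χ
The first power of τ equal to the identity is τ^2, so ord(τ) = 2.

2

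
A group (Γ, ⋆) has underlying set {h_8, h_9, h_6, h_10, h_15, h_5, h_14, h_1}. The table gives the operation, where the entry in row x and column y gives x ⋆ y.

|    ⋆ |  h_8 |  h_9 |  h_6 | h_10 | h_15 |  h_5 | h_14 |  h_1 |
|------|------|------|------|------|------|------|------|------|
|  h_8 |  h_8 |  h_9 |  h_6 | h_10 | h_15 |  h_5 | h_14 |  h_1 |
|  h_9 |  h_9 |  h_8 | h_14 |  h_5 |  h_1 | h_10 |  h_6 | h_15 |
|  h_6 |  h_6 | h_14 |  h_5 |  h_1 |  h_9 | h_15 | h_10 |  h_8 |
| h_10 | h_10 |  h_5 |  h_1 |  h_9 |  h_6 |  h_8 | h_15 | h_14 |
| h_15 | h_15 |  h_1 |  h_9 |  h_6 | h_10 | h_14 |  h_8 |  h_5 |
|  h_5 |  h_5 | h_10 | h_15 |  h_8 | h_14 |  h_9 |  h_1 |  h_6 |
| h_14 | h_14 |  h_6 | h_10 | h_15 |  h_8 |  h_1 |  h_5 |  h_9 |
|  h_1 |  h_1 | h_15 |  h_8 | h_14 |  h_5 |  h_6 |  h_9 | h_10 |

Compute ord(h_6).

The identity element is h_8 (its row matches the header).
h_6^1 = h_6
h_6^2 = h_6 ⋆ h_6 = h_5
h_6^3 = h_5 ⋆ h_6 = h_15
h_6^4 = h_15 ⋆ h_6 = h_9
h_6^5 = h_9 ⋆ h_6 = h_14
h_6^6 = h_14 ⋆ h_6 = h_10
h_6^7 = h_10 ⋆ h_6 = h_1
h_6^8 = h_1 ⋆ h_6 = h_8
The first power of h_6 equal to the identity is h_6^8, so ord(h_6) = 8.

8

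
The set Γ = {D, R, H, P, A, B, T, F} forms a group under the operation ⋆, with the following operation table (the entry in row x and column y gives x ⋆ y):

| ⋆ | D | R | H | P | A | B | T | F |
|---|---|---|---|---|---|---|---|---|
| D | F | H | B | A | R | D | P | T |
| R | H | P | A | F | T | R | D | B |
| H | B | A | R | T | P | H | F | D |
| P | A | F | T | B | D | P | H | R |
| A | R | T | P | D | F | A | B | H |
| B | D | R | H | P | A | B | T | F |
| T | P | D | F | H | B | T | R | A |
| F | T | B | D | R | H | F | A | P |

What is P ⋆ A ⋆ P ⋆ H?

P

P ⋆ A = D
D ⋆ P = A
A ⋆ H = P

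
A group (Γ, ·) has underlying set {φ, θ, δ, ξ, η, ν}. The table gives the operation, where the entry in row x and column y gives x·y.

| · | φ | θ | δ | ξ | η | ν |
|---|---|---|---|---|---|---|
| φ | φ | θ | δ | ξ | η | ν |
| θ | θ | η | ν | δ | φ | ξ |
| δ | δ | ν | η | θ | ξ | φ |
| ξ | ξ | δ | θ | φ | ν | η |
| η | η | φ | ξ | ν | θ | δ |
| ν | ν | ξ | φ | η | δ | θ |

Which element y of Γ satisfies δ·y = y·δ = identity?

First locate the identity: row φ matches the header, so φ is the identity.
Scan row δ for φ: δ·ν = φ. Hence δ^(-1) = ν.

ν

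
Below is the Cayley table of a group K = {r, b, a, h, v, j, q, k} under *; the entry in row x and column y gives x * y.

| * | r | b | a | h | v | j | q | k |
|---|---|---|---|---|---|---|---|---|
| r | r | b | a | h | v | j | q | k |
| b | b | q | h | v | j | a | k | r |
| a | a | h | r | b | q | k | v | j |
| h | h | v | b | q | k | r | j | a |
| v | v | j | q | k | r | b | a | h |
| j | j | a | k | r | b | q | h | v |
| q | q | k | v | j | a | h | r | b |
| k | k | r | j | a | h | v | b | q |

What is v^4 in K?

v^1 = v
v^2 = v * v = r
v^3 = r * v = v
v^4 = v * v = r

r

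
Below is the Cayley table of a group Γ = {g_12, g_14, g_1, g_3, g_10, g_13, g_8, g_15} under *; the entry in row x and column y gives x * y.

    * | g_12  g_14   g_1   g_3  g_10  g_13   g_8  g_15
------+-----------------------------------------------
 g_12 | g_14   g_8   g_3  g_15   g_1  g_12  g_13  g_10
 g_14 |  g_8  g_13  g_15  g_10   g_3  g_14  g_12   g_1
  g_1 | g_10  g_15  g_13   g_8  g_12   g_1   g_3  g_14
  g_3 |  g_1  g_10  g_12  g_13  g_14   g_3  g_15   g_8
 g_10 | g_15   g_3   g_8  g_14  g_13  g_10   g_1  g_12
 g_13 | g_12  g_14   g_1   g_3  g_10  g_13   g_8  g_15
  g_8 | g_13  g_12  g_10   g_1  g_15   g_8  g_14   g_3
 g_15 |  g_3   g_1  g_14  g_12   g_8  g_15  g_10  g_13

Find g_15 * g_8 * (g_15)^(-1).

The identity is g_13. In row g_15, the entry g_13 sits in column g_15, so g_15^(-1) = g_15.
g_15 * g_8 = g_10
g_10 * g_15 = g_12

g_12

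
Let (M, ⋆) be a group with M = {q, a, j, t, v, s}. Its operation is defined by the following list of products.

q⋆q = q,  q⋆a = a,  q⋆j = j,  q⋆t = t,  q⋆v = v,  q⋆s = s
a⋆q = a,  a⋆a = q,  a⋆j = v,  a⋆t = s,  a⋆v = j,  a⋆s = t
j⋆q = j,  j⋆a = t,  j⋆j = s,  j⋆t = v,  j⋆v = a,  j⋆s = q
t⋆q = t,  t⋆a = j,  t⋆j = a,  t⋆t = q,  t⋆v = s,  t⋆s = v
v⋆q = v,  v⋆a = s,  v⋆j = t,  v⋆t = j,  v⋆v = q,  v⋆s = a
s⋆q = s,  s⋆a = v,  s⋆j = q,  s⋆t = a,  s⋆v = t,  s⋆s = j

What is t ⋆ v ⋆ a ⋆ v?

q

t ⋆ v = s
s ⋆ a = v
v ⋆ v = q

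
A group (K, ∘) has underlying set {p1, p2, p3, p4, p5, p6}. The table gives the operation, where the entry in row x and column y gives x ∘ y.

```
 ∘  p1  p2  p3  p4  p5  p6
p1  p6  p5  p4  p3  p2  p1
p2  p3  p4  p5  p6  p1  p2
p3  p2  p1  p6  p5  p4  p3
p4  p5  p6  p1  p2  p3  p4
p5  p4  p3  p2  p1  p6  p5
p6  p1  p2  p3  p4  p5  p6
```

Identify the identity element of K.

p6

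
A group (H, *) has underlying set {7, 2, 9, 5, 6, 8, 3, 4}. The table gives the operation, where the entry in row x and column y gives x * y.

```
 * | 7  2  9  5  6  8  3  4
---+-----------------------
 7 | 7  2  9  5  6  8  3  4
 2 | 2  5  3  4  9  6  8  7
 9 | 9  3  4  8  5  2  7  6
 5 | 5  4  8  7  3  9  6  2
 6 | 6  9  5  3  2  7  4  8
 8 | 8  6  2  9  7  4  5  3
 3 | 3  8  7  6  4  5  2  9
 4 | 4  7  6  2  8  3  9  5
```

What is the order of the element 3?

8

The identity element is 7 (its row matches the header).
3^1 = 3
3^2 = 3 * 3 = 2
3^3 = 2 * 3 = 8
3^4 = 8 * 3 = 5
3^5 = 5 * 3 = 6
3^6 = 6 * 3 = 4
3^7 = 4 * 3 = 9
3^8 = 9 * 3 = 7
The first power of 3 equal to the identity is 3^8, so ord(3) = 8.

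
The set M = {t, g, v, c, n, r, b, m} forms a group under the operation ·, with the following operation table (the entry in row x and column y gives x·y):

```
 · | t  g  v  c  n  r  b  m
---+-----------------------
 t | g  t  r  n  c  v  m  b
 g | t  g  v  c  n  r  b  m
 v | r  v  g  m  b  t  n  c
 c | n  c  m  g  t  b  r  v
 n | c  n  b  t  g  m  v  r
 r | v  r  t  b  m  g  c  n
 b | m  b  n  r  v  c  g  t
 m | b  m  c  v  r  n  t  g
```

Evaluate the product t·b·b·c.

t·b = m
m·b = t
t·c = n

n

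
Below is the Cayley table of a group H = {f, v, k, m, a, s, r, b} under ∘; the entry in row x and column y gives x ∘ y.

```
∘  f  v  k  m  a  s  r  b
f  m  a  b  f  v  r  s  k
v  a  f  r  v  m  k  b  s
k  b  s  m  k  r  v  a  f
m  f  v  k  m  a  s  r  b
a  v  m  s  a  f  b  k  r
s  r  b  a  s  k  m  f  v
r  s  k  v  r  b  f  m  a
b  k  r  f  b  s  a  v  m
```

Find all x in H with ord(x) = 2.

{b, f, k, r, s}

Identity is m. Compute the order of each non-identity element by repeated multiplication:
  f: f → m  (order 2)
  v: v → f → a → m  (order 4)
  k: k → m  (order 2)
  a: a → f → v → m  (order 4)
  s: s → m  (order 2)
  r: r → m  (order 2)
  b: b → m  (order 2)
Elements of order 2: {b, f, k, r, s}.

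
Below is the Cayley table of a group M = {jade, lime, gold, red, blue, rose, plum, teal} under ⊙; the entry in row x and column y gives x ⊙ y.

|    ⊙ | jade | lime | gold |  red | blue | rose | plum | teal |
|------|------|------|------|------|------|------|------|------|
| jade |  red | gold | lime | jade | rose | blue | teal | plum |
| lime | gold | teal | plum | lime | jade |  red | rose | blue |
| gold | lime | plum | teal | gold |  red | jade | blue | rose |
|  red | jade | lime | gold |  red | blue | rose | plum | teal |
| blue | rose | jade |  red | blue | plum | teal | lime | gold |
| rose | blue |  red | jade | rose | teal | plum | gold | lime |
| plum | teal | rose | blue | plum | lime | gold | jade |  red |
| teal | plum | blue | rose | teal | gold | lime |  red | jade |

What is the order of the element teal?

The identity element is red (its row matches the header).
teal^1 = teal
teal^2 = teal ⊙ teal = jade
teal^3 = jade ⊙ teal = plum
teal^4 = plum ⊙ teal = red
The first power of teal equal to the identity is teal^4, so ord(teal) = 4.

4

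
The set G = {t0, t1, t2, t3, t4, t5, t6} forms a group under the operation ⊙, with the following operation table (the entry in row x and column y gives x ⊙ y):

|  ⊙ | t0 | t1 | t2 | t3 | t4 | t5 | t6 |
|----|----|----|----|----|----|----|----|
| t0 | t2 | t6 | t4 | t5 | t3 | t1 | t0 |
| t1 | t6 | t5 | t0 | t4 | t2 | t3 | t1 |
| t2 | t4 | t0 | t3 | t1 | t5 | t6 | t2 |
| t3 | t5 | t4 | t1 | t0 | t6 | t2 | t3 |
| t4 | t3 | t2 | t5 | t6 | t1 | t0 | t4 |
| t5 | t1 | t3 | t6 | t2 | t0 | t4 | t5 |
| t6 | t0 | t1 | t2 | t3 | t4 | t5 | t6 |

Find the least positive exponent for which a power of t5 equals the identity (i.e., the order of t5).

7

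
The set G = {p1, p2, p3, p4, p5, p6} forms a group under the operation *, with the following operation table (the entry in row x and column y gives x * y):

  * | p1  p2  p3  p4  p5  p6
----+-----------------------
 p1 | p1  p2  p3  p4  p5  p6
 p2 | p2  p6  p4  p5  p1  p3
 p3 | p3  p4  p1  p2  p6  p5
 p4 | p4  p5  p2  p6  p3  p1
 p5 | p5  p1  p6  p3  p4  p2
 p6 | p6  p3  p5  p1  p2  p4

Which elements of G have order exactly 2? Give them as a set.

{p3}

Identity is p1. Compute the order of each non-identity element by repeated multiplication:
  p2: p2 → p6 → p3 → p4 → p5 → p1  (order 6)
  p3: p3 → p1  (order 2)
  p4: p4 → p6 → p1  (order 3)
  p5: p5 → p4 → p3 → p6 → p2 → p1  (order 6)
  p6: p6 → p4 → p1  (order 3)
Elements of order 2: {p3}.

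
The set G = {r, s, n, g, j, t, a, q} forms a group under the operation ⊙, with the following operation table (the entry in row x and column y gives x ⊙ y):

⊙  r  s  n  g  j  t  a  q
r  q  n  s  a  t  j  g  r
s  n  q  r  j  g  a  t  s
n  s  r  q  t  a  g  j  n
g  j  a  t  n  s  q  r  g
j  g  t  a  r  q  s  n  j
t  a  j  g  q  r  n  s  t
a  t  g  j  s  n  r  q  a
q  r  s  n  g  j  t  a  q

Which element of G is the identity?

q

The identity e satisfies e ⊙ x = x for all x, so its row in the table reproduces the column headers.
Row q reads: r, s, n, g, j, t, a, q — exactly the header order. So q is the identity.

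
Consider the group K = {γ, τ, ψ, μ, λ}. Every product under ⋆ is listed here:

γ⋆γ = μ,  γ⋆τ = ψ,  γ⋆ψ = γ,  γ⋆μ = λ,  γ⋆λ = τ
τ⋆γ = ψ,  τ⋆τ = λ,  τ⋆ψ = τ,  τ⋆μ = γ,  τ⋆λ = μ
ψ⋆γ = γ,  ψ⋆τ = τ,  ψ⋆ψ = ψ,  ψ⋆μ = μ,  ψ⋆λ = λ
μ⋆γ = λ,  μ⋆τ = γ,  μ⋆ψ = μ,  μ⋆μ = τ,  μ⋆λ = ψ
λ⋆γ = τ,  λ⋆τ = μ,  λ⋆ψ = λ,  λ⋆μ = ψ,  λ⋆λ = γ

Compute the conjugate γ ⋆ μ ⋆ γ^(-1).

μ

The identity is ψ. In row γ, the entry ψ sits in column τ, so γ^(-1) = τ.
γ ⋆ μ = λ
λ ⋆ τ = μ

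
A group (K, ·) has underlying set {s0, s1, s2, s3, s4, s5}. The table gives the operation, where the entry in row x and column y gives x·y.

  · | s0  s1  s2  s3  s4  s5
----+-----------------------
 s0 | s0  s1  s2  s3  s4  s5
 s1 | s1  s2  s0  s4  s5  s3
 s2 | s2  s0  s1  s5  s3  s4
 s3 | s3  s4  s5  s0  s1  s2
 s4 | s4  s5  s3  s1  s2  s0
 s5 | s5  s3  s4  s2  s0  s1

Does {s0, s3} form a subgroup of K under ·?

Yes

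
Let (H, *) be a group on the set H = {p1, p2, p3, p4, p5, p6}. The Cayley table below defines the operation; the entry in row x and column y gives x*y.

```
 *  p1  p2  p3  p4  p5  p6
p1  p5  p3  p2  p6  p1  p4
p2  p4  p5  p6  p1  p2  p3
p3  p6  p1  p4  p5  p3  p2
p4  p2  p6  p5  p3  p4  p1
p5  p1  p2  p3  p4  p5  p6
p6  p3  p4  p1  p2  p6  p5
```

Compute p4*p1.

p2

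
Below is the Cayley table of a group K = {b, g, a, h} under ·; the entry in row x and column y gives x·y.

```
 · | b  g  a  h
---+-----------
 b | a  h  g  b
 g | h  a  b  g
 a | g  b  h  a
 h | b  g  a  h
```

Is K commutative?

Yes

Check whether the table is symmetric across its main diagonal.
Every entry (row x, col y) equals the entry (row y, col x), so K is abelian.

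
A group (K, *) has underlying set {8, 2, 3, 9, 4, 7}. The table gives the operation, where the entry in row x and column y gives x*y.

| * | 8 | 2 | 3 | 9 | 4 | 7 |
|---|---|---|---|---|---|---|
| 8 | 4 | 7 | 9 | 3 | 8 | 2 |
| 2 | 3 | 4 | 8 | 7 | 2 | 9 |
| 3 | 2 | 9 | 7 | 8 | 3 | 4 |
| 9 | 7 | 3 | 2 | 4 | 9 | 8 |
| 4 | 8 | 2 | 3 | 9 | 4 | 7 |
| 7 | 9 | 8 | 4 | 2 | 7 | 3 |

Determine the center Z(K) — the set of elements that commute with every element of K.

{4}

An element z is central iff its row equals its column in the table.
For 8: 8*7 = 2 ≠ 9 = 7*8, so 8 ∉ Z.
Checking each element this way leaves Z(K) = {4}.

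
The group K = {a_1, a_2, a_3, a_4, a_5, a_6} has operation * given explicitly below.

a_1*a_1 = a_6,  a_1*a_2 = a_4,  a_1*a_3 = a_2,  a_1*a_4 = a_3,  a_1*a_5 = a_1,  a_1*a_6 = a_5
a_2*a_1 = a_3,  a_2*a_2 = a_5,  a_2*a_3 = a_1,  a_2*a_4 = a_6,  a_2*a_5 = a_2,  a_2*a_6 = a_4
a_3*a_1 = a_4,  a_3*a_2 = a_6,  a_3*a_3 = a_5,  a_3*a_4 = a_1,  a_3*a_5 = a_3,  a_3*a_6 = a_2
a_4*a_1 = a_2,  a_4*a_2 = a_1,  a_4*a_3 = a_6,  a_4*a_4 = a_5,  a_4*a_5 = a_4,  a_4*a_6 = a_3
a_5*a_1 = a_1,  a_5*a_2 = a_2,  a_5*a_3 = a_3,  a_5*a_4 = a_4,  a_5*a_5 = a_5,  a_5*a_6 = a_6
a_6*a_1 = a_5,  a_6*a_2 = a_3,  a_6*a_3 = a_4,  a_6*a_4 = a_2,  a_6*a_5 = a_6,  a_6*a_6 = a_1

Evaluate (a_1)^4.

a_1^1 = a_1
a_1^2 = a_1 * a_1 = a_6
a_1^3 = a_6 * a_1 = a_5
a_1^4 = a_5 * a_1 = a_1

a_1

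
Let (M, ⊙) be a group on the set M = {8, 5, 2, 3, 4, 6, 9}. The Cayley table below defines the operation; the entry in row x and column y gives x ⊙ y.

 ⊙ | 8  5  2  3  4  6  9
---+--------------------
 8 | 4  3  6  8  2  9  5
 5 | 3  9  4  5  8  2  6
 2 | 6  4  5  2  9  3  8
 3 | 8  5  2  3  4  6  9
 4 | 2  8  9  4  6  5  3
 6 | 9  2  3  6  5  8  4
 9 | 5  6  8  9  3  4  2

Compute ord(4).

7

The identity element is 3 (its row matches the header).
4^1 = 4
4^2 = 4 ⊙ 4 = 6
4^3 = 6 ⊙ 4 = 5
4^4 = 5 ⊙ 4 = 8
4^5 = 8 ⊙ 4 = 2
4^6 = 2 ⊙ 4 = 9
4^7 = 9 ⊙ 4 = 3
The first power of 4 equal to the identity is 4^7, so ord(4) = 7.
(Structurally, M here is isomorphic to the cyclic group Z_7.)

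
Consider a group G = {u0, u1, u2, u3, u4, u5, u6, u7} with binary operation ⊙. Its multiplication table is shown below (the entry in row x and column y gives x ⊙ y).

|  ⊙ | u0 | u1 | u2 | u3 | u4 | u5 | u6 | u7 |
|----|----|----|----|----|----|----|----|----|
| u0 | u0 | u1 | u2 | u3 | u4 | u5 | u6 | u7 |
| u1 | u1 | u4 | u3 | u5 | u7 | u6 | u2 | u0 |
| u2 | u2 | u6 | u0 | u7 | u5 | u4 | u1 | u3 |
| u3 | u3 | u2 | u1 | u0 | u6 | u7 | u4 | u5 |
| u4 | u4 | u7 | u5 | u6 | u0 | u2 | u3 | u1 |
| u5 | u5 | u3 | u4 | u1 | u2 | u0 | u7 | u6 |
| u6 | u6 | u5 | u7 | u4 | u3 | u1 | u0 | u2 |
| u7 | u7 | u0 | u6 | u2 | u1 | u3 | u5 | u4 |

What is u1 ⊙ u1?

u4

Read row u1, column u1: u1 ⊙ u1 = u4.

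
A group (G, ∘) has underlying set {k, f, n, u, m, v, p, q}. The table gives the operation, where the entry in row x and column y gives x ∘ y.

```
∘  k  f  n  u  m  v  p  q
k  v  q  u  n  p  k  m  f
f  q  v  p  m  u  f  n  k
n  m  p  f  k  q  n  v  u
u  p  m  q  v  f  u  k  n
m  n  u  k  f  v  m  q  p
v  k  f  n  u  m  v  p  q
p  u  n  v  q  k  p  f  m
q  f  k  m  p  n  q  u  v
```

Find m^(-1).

m

First locate the identity: row v matches the header, so v is the identity.
Scan row m for v: m ∘ m = v. Hence m^(-1) = m.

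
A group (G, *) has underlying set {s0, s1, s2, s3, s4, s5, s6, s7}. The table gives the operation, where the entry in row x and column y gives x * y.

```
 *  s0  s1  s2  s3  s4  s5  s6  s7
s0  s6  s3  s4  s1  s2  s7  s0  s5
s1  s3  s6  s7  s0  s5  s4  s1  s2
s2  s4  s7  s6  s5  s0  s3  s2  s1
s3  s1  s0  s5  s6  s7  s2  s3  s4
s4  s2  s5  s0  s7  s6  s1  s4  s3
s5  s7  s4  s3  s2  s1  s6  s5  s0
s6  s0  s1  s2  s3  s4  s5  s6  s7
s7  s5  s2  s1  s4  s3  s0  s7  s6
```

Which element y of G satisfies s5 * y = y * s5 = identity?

First locate the identity: row s6 matches the header, so s6 is the identity.
Scan row s5 for s6: s5 * s5 = s6. Hence s5^(-1) = s5.

s5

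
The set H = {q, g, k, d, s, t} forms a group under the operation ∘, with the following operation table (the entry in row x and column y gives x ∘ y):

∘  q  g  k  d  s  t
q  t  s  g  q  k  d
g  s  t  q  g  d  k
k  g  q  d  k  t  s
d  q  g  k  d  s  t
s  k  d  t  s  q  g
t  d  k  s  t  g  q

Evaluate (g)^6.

g^1 = g
g^2 = g ∘ g = t
g^3 = t ∘ g = k
g^4 = k ∘ g = q
g^5 = q ∘ g = s
g^6 = s ∘ g = d

d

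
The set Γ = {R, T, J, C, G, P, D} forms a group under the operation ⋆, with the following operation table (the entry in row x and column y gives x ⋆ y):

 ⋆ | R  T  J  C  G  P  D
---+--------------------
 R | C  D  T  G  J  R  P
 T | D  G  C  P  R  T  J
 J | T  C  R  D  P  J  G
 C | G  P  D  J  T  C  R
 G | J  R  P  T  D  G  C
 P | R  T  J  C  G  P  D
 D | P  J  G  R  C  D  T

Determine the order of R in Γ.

7

The identity element is P (its row matches the header).
R^1 = R
R^2 = R ⋆ R = C
R^3 = C ⋆ R = G
R^4 = G ⋆ R = J
R^5 = J ⋆ R = T
R^6 = T ⋆ R = D
R^7 = D ⋆ R = P
The first power of R equal to the identity is R^7, so ord(R) = 7.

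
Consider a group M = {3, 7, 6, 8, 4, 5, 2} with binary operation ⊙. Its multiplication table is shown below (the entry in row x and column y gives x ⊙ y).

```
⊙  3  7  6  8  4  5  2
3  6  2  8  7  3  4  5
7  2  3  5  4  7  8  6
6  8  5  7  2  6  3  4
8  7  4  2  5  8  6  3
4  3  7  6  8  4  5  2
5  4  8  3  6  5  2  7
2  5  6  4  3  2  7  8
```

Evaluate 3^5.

3^1 = 3
3^2 = 3 ⊙ 3 = 6
3^3 = 6 ⊙ 3 = 8
3^4 = 8 ⊙ 3 = 7
3^5 = 7 ⊙ 3 = 2
(Structurally, M here is isomorphic to the cyclic group Z_7.)

2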